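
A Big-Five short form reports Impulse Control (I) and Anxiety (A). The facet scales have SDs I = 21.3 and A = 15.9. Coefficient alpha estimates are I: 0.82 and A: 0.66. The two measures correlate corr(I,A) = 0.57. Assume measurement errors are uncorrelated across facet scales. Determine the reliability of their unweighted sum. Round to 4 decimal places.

Var(I+A) = 21.3² + 15.9² + 2·[21.3·15.9·0.57] = 706.5 + 386.084 = 1092.58.
Under uncorrelated errors the observed covariances equal the true-score covariances, so only the own-variance terms attenuate.
True-score variance = [21.3²·0.82 + 15.9²·0.66] + 386.084 = 538.88 + 386.084 = 924.964.
Reliability = 924.964 / 1092.58 = 0.8466.

0.8466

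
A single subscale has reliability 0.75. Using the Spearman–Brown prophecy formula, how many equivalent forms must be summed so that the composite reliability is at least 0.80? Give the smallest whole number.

k ≥ ρ*(1−ρ₁)/(ρ₁(1−ρ*)) = 0.80·0.25 / (0.75·0.20) = 1.333.
Smallest integer k = 2.

2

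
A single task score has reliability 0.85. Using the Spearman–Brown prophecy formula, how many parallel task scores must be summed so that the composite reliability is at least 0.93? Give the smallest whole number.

3

k ≥ ρ*(1−ρ₁)/(ρ₁(1−ρ*)) = 0.93·0.15 / (0.85·0.07) = 2.345.
Smallest integer k = 3.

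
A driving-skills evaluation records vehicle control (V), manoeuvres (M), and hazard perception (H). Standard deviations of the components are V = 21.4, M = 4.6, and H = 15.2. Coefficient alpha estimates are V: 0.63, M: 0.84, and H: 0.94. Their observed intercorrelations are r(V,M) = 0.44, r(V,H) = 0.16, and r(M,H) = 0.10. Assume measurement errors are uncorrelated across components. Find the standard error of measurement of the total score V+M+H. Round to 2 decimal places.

Var(total) = 710.16 + 204.701 = 914.861.
True-score variance = 523.467 + 204.701 = 728.168, so reliability = 0.7959.
Error variance = 914.861 − 728.168 = 186.693; SEM = √186.693 = 13.66.

13.66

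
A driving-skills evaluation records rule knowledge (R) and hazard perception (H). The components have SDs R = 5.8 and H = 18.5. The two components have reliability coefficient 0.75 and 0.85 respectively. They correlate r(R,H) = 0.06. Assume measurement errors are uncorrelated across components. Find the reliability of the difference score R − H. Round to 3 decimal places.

0.835

Var(R−H) = 5.8² + 18.5² − 2·5.8·18.5·0.06 = 375.89 − 12.876 = 363.014.
Because errors are independent across components, Cov(Tᵢ,Tⱼ) = Cov(Xᵢ,Xⱼ); the off-diagonal part of the true-score variance is the same as above.
True-score variance = [5.8²·0.75 + 18.5²·0.85] − 12.876 = 316.142 − 12.876 = 303.267.
Reliability = 303.267 / 363.014 = 0.835.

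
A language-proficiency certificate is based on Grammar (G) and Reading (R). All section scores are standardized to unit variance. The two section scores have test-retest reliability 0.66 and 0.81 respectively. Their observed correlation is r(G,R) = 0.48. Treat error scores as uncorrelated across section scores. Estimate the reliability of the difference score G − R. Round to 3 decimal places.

0.490

Var(G−R) = 1 + 1 − 2·0.48 = 2 − 0.96 = 1.04.
With uncorrelated errors the cross-covariances are all true-score covariance, so they carry over unchanged; only the diagonal terms shrink to ρᵢσᵢ².
True-score variance = [0.66 + 0.81] − 0.96 = 1.47 − 0.96 = 0.51.
Reliability = 0.51 / 1.04 = 0.490.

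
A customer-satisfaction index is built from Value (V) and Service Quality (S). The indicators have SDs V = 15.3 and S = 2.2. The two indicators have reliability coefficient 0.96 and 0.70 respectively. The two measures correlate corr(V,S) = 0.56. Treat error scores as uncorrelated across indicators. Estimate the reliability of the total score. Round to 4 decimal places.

0.9609

Var(V+S) = 15.3² + 2.2² + 2·[15.3·2.2·0.56] = 238.93 + 37.6992 = 276.629.
Because errors are independent across components, Cov(Tᵢ,Tⱼ) = Cov(Xᵢ,Xⱼ); the off-diagonal part of the true-score variance is the same as above.
True-score variance = [15.3²·0.96 + 2.2²·0.70] + 37.6992 = 228.114 + 37.6992 = 265.814.
Reliability = 265.814 / 276.629 = 0.9609.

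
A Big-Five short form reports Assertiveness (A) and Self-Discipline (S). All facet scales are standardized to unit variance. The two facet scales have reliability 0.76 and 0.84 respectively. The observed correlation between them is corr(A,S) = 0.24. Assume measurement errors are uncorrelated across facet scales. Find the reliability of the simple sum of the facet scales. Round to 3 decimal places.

Var(A+S) = 2 + 2·[0.24] = 2 + 0.48 = 2.48.
Because errors are independent across components, Cov(Tᵢ,Tⱼ) = Cov(Xᵢ,Xⱼ); the off-diagonal part of the true-score variance is the same as above.
True-score variance = [0.76 + 0.84] + 0.48 = 1.6 + 0.48 = 2.08.
Reliability = 2.08 / 2.48 = 0.839.

0.839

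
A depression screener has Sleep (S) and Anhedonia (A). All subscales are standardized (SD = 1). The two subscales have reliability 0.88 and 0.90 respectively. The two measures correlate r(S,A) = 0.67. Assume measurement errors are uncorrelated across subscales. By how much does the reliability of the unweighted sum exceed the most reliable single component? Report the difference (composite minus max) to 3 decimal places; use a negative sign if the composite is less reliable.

Var(sum) = 2 + 1.34 = 3.34; true-score variance = 1.78 + 1.34 = 3.12; composite reliability = 0.9341.
Max component reliability = 0.9000.
Difference = 0.9341 − 0.9000 = 0.034.

0.034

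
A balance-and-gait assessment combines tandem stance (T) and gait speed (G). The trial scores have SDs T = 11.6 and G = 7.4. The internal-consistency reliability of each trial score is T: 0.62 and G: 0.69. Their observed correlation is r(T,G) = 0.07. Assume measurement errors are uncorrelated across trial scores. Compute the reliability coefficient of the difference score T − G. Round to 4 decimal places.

0.6159

Var(T−G) = 11.6² + 7.4² − 2·11.6·7.4·0.07 = 189.32 − 12.0176 = 177.302.
With uncorrelated errors the cross-covariances are all true-score covariance, so they carry over unchanged; only the diagonal terms shrink to ρᵢσᵢ².
True-score variance = [11.6²·0.62 + 7.4²·0.69] − 12.0176 = 121.212 − 12.0176 = 109.194.
Reliability = 109.194 / 177.302 = 0.6159.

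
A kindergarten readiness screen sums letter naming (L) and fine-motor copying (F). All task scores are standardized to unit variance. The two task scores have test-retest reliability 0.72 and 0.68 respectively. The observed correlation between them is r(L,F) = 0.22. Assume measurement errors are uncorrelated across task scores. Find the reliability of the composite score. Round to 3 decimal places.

0.754

Var(L+F) = 2 + 2·[0.22] = 2 + 0.44 = 2.44.
With uncorrelated errors the cross-covariances are all true-score covariance, so they carry over unchanged; only the diagonal terms shrink to ρᵢσᵢ².
True-score variance = [0.72 + 0.68] + 0.44 = 1.4 + 0.44 = 1.84.
Reliability = 1.84 / 2.44 = 0.754.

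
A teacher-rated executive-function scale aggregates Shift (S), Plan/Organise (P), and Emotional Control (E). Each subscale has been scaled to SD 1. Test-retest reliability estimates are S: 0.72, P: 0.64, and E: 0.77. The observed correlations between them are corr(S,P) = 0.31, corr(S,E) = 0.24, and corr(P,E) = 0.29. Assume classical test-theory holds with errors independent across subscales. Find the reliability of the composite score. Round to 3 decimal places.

Var(S+P+E) = 3 + 2·[0.31 + 0.24 + 0.29] = 3 + 1.68 = 4.68.
Under uncorrelated errors the observed covariances equal the true-score covariances, so only the own-variance terms attenuate.
True-score variance = [0.72 + 0.64 + 0.77] + 1.68 = 2.13 + 1.68 = 3.81.
Reliability = 3.81 / 4.68 = 0.814.

0.814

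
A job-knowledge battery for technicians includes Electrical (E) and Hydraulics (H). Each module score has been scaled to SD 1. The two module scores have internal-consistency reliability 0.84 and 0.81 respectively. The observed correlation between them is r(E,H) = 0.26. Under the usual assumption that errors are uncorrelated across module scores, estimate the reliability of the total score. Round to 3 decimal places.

0.861

Var(E+H) = 2 + 2·[0.26] = 2 + 0.52 = 2.52.
Because errors are independent across components, Cov(Tᵢ,Tⱼ) = Cov(Xᵢ,Xⱼ); the off-diagonal part of the true-score variance is the same as above.
True-score variance = [0.84 + 0.81] + 0.52 = 1.65 + 0.52 = 2.17.
Reliability = 2.17 / 2.52 = 0.861.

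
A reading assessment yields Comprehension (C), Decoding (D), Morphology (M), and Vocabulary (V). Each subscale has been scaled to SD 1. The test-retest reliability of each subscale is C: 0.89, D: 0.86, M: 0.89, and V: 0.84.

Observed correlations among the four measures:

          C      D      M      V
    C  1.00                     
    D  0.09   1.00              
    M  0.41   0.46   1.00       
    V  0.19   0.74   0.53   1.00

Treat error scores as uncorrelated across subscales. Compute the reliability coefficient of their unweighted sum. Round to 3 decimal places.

0.941

Var(C+D+M+V) = 4 + 2·[0.09 + 0.41 + 0.19 + 0.46 + 0.74 + 0.53] = 4 + 4.84 = 8.84.
With uncorrelated errors the cross-covariances are all true-score covariance, so they carry over unchanged; only the diagonal terms shrink to ρᵢσᵢ².
True-score variance = [0.89 + 0.86 + 0.89 + 0.84] + 4.84 = 3.48 + 4.84 = 8.32.
Reliability = 8.32 / 8.84 = 0.941.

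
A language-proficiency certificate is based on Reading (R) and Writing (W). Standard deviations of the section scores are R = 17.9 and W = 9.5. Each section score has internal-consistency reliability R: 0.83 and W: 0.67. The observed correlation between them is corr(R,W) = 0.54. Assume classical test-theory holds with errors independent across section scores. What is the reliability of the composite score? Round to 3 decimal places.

Var(R+W) = 17.9² + 9.5² + 2·[17.9·9.5·0.54] = 410.66 + 183.654 = 594.314.
Under uncorrelated errors the observed covariances equal the true-score covariances, so only the own-variance terms attenuate.
True-score variance = [17.9²·0.83 + 9.5²·0.67] + 183.654 = 326.408 + 183.654 = 510.062.
Reliability = 510.062 / 594.314 = 0.858.

0.858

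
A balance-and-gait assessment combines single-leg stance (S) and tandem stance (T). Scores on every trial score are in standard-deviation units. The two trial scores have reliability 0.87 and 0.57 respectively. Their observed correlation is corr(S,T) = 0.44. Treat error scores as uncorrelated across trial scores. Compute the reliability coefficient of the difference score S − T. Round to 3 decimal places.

Var(S−T) = 1 + 1 − 2·0.44 = 2 − 0.88 = 1.12.
Under uncorrelated errors the observed covariances equal the true-score covariances, so only the own-variance terms attenuate.
True-score variance = [0.87 + 0.57] − 0.88 = 1.44 − 0.88 = 0.56.
Reliability = 0.56 / 1.12 = 0.500.

0.500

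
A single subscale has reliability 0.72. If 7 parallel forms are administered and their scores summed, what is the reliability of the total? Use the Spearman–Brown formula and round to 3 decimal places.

ρ_k = kρ / (1 + (k−1)ρ) = 7·0.72 / (1 + 6·0.72) = 5.040 / 5.320 = 0.947.

0.947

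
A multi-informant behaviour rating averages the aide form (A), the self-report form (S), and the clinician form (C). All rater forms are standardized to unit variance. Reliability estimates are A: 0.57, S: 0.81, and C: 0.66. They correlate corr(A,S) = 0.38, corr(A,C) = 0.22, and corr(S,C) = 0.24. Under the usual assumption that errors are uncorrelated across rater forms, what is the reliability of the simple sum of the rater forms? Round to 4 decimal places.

0.7949

Var(A+S+C) = 3 + 2·[0.38 + 0.22 + 0.24] = 3 + 1.68 = 4.68.
With uncorrelated errors the cross-covariances are all true-score covariance, so they carry over unchanged; only the diagonal terms shrink to ρᵢσᵢ².
True-score variance = [0.57 + 0.81 + 0.66] + 1.68 = 2.04 + 1.68 = 3.72.
Reliability = 3.72 / 4.68 = 0.7949.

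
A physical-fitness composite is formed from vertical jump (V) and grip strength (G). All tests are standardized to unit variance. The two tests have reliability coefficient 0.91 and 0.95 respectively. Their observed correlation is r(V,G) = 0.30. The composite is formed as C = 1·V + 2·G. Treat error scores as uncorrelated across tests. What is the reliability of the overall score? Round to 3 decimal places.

Var(C) = 1 + 2² + 2·[2·0.30] = 5 + 1.2 = 6.2.
Because errors are independent across components, Cov(Tᵢ,Tⱼ) = Cov(Xᵢ,Xⱼ); the off-diagonal part of the true-score variance is the same as above.
True-score variance = [0.91 + 2²·0.95] + 1.2 = 4.71 + 1.2 = 5.91.
Reliability = 5.91 / 6.2 = 0.953.

0.953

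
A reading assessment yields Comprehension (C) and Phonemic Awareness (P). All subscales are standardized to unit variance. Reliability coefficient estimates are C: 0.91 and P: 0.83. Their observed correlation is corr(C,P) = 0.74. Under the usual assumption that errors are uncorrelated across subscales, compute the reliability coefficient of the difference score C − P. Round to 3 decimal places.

Var(C−P) = 1 + 1 − 2·0.74 = 2 − 1.48 = 0.52.
Because errors are independent across components, Cov(Tᵢ,Tⱼ) = Cov(Xᵢ,Xⱼ); the off-diagonal part of the true-score variance is the same as above.
True-score variance = [0.91 + 0.83] − 1.48 = 1.74 − 1.48 = 0.26.
Reliability = 0.26 / 0.52 = 0.500.

0.500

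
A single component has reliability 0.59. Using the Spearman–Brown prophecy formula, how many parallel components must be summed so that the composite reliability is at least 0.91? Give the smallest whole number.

k ≥ ρ*(1−ρ₁)/(ρ₁(1−ρ*)) = 0.91·0.41 / (0.59·0.09) = 7.026.
Smallest integer k = 8.

8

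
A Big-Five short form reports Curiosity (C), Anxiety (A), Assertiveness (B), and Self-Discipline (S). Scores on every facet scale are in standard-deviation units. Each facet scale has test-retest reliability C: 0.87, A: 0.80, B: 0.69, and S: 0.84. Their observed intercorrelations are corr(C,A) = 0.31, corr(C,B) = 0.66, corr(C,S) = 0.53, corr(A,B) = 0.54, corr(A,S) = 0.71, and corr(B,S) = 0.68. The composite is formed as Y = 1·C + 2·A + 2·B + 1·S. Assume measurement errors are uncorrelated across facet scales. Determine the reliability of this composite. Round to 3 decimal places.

0.906

Var(Y) = 1 + 2² + 2² + 1 + 2·[2·0.31 + 2·0.66 + 0.53 + 4·0.54 + 2·0.71 + 2·0.68] = 10 + 14.82 = 24.82.
Under uncorrelated errors the observed covariances equal the true-score covariances, so only the own-variance terms attenuate.
True-score variance = [0.87 + 2²·0.80 + 2²·0.69 + 0.84] + 14.82 = 7.67 + 14.82 = 22.49.
Reliability = 22.49 / 24.82 = 0.906.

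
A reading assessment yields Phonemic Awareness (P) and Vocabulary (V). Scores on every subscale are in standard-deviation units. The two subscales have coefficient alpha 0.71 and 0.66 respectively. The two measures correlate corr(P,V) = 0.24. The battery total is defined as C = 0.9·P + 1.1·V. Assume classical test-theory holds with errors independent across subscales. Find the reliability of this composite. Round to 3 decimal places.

0.741

Var(C) = 0.9² + 1.1² + 2·[0.99·0.24] = 2.02 + 0.4752 = 2.4952.
Because errors are independent across components, Cov(Tᵢ,Tⱼ) = Cov(Xᵢ,Xⱼ); the off-diagonal part of the true-score variance is the same as above.
True-score variance = [0.9²·0.71 + 1.1²·0.66] + 0.4752 = 1.3737 + 0.4752 = 1.8489.
Reliability = 1.8489 / 2.4952 = 0.741.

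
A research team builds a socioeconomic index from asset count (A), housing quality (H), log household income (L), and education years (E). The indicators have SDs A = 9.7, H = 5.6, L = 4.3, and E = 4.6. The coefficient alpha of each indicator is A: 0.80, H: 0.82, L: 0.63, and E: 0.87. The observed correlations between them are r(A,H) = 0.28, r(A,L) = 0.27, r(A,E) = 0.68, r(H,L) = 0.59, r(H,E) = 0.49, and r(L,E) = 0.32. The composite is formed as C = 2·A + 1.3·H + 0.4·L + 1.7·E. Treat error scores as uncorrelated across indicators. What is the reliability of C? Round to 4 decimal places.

Var(C) = 2²·9.7² + 1.3²·5.6² + 0.4²·4.3² + 1.7²·4.6² + 2·[2.6·9.7·5.6·0.28 + 0.8·9.7·4.3·0.27 + 3.4·9.7·4.6·0.68 + 0.52·5.6·4.3·0.59 + 2.21·5.6·4.6·0.49 + 0.68·4.3·4.6·0.32] = 493.469 + 382.606 = 876.075.
Because errors are independent across components, Cov(Tᵢ,Tⱼ) = Cov(Xᵢ,Xⱼ); the off-diagonal part of the true-score variance is the same as above.
True-score variance = [2²·9.7²·0.80 + 1.3²·5.6²·0.82 + 0.4²·4.3²·0.63 + 1.7²·4.6²·0.87] + 382.606 = 399.613 + 382.606 = 782.219.
Reliability = 782.219 / 876.075 = 0.8929.

0.8929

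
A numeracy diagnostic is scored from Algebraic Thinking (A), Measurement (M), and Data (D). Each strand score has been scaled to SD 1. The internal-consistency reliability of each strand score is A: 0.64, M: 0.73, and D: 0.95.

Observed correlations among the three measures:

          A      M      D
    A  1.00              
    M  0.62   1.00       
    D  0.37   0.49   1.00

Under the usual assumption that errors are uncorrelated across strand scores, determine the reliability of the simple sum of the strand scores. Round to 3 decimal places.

Var(A+M+D) = 3 + 2·[0.62 + 0.37 + 0.49] = 3 + 2.96 = 5.96.
Because errors are independent across components, Cov(Tᵢ,Tⱼ) = Cov(Xᵢ,Xⱼ); the off-diagonal part of the true-score variance is the same as above.
True-score variance = [0.64 + 0.73 + 0.95] + 2.96 = 2.32 + 2.96 = 5.28.
Reliability = 5.28 / 5.96 = 0.886.

0.886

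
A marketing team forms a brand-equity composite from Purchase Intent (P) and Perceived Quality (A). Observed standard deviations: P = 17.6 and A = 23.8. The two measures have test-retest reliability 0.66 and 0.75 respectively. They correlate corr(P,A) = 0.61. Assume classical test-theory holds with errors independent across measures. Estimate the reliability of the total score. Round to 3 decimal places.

Var(P+A) = 17.6² + 23.8² + 2·[17.6·23.8·0.61] = 876.2 + 511.034 = 1387.23.
Under uncorrelated errors the observed covariances equal the true-score covariances, so only the own-variance terms attenuate.
True-score variance = [17.6²·0.66 + 23.8²·0.75] + 511.034 = 629.272 + 511.034 = 1140.31.
Reliability = 1140.31 / 1387.23 = 0.822.

0.822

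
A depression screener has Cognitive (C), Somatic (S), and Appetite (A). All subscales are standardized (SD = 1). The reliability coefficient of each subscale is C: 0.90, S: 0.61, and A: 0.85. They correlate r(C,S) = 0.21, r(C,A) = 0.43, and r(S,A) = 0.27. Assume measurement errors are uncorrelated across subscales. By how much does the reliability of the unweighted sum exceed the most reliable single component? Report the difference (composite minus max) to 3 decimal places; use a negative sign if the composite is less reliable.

-0.033

Var(sum) = 3 + 1.82 = 4.82; true-score variance = 2.36 + 1.82 = 4.18; composite reliability = 0.8672.
Max component reliability = 0.9000.
Difference = 0.8672 − 0.9000 = -0.033.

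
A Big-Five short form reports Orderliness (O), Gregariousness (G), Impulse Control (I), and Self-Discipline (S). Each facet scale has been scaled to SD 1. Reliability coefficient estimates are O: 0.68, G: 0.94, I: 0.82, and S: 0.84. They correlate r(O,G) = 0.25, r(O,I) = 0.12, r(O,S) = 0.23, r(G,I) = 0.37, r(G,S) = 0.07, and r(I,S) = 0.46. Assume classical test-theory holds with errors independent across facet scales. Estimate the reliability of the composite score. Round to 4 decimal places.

Var(O+G+I+S) = 4 + 2·[0.25 + 0.12 + 0.23 + 0.37 + 0.07 + 0.46] = 4 + 3 = 7.
Under uncorrelated errors the observed covariances equal the true-score covariances, so only the own-variance terms attenuate.
True-score variance = [0.68 + 0.94 + 0.82 + 0.84] + 3 = 3.28 + 3 = 6.28.
Reliability = 6.28 / 7 = 0.8971.

0.8971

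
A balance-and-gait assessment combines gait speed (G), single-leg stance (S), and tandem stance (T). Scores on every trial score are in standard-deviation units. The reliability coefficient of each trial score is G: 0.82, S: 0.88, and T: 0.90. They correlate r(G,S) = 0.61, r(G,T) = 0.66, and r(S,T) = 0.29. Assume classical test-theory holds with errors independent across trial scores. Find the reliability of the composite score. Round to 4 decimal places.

0.9346

Var(G+S+T) = 3 + 2·[0.61 + 0.66 + 0.29] = 3 + 3.12 = 6.12.
With uncorrelated errors the cross-covariances are all true-score covariance, so they carry over unchanged; only the diagonal terms shrink to ρᵢσᵢ².
True-score variance = [0.82 + 0.88 + 0.90] + 3.12 = 2.6 + 3.12 = 5.72.
Reliability = 5.72 / 6.12 = 0.9346.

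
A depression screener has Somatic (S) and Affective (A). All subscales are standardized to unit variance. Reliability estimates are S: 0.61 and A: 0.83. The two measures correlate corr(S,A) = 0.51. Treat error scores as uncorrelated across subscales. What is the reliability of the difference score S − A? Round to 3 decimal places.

Var(S−A) = 1 + 1 − 2·0.51 = 2 − 1.02 = 0.98.
Because errors are independent across components, Cov(Tᵢ,Tⱼ) = Cov(Xᵢ,Xⱼ); the off-diagonal part of the true-score variance is the same as above.
True-score variance = [0.61 + 0.83] − 1.02 = 1.44 − 1.02 = 0.42.
Reliability = 0.42 / 0.98 = 0.429.

0.429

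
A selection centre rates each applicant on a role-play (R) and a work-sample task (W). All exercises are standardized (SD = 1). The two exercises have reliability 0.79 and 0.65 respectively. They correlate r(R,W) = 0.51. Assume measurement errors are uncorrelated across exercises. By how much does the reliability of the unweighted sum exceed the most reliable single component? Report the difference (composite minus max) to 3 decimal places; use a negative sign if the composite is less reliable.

Var(sum) = 2 + 1.02 = 3.02; true-score variance = 1.44 + 1.02 = 2.46; composite reliability = 0.8146.
Max component reliability = 0.7900.
Difference = 0.8146 − 0.7900 = 0.025.

0.025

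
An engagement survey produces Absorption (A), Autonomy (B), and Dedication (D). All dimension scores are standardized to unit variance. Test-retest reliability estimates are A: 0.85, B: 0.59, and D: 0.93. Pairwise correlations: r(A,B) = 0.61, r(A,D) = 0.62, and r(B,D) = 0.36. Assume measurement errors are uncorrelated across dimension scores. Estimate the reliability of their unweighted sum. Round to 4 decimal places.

0.8981

Var(A+B+D) = 3 + 2·[0.61 + 0.62 + 0.36] = 3 + 3.18 = 6.18.
With uncorrelated errors the cross-covariances are all true-score covariance, so they carry over unchanged; only the diagonal terms shrink to ρᵢσᵢ².
True-score variance = [0.85 + 0.59 + 0.93] + 3.18 = 2.37 + 3.18 = 5.55.
Reliability = 5.55 / 6.18 = 0.8981.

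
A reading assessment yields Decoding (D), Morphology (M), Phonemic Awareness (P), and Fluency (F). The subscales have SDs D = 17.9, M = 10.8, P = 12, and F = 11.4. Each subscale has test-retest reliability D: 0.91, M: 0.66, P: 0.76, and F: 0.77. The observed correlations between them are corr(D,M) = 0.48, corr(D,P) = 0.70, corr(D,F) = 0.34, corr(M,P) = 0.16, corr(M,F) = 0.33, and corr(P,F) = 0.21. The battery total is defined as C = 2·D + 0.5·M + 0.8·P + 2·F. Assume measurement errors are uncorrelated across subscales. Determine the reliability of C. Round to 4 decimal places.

0.9199

Var(C) = 2²·17.9² + 0.5²·10.8² + 0.8²·12² + 2²·11.4² + 2·[17.9·10.8·0.48 + 1.6·17.9·12·0.70 + 4·17.9·11.4·0.34 + 0.4·10.8·12·0.16 + 10.8·11.4·0.33 + 1.6·12·11.4·0.21] = 1922.8 + 1411.56 = 3334.36.
With uncorrelated errors the cross-covariances are all true-score covariance, so they carry over unchanged; only the diagonal terms shrink to ρᵢσᵢ².
True-score variance = [2²·17.9²·0.91 + 0.5²·10.8²·0.66 + 0.8²·12²·0.76 + 2²·11.4²·0.77] + 1411.56 = 1655.86 + 1411.56 = 3067.42.
Reliability = 3067.42 / 3334.36 = 0.9199.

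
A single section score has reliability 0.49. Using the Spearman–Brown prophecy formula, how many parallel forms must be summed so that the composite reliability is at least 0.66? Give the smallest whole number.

k ≥ ρ*(1−ρ₁)/(ρ₁(1−ρ*)) = 0.66·0.51 / (0.49·0.34) = 2.020.
Smallest integer k = 3.

3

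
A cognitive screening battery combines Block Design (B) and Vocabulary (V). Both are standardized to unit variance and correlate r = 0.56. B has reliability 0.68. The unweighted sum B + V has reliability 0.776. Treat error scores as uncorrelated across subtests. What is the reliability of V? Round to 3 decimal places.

Var(B+V) = 2 + 2·0.56 = 3.120.
True-score variance = ρ_B + ρ_V + 2·0.56, so 0.776 = (0.68 + ρ_V + 1.12) / 3.120.
ρ_V = 0.776·3.120 − 0.68 − 1.12 = 0.621.

0.621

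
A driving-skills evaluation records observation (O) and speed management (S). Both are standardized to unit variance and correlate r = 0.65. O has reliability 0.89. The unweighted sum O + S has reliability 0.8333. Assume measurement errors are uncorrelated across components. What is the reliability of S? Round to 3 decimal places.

Var(O+S) = 2 + 2·0.65 = 3.300.
True-score variance = ρ_O + ρ_S + 2·0.65, so 0.8333 = (0.89 + ρ_S + 1.30) / 3.300.
ρ_S = 0.8333·3.300 − 0.89 − 1.30 = 0.560.

0.560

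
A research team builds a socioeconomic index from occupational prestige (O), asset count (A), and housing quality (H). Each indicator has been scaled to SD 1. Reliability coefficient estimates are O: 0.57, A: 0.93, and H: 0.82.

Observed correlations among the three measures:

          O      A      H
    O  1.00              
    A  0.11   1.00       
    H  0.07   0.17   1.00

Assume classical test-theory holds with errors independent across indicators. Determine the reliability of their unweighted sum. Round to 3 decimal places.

0.816

Var(O+A+H) = 3 + 2·[0.11 + 0.07 + 0.17] = 3 + 0.7 = 3.7.
Under uncorrelated errors the observed covariances equal the true-score covariances, so only the own-variance terms attenuate.
True-score variance = [0.57 + 0.93 + 0.82] + 0.7 = 2.32 + 0.7 = 3.02.
Reliability = 3.02 / 3.7 = 0.816.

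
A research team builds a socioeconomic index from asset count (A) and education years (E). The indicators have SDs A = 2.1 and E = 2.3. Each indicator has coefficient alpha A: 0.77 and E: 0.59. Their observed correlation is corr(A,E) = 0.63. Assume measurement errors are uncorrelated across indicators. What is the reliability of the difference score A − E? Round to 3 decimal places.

Var(A−E) = 2.1² + 2.3² − 2·2.1·2.3·0.63 = 9.7 − 6.0858 = 3.6142.
Under uncorrelated errors the observed covariances equal the true-score covariances, so only the own-variance terms attenuate.
True-score variance = [2.1²·0.77 + 2.3²·0.59] − 6.0858 = 6.5168 − 6.0858 = 0.431.
Reliability = 0.431 / 3.6142 = 0.119.

0.119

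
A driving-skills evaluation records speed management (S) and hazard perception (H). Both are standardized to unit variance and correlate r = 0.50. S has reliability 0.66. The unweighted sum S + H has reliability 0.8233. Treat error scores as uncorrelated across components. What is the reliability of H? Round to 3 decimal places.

Var(S+H) = 2 + 2·0.50 = 3.000.
True-score variance = ρ_S + ρ_H + 2·0.50, so 0.8233 = (0.66 + ρ_H + 1.00) / 3.000.
ρ_H = 0.8233·3.000 − 0.66 − 1.00 = 0.810.

0.810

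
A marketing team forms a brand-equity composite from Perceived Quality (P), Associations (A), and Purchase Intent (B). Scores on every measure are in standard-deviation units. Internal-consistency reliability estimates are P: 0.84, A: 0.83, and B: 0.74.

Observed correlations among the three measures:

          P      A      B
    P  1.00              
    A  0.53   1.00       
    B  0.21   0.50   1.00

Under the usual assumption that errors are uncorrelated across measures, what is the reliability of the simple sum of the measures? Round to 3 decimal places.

Var(P+A+B) = 3 + 2·[0.53 + 0.21 + 0.50] = 3 + 2.48 = 5.48.
Under uncorrelated errors the observed covariances equal the true-score covariances, so only the own-variance terms attenuate.
True-score variance = [0.84 + 0.83 + 0.74] + 2.48 = 2.41 + 2.48 = 4.89.
Reliability = 4.89 / 5.48 = 0.892.

0.892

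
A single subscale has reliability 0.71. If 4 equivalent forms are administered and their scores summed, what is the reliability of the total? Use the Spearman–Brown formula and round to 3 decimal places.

ρ_k = kρ / (1 + (k−1)ρ) = 4·0.71 / (1 + 3·0.71) = 2.840 / 3.130 = 0.907.

0.907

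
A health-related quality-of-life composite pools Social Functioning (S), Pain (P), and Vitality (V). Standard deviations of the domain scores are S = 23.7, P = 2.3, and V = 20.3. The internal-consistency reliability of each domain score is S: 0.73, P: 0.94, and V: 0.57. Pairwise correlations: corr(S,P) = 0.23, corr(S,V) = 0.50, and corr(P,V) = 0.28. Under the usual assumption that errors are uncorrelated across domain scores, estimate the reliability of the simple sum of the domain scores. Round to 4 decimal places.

Var(S+P+V) = 23.7² + 2.3² + 20.3² + 2·[23.7·2.3·0.23 + 23.7·20.3·0.50 + 2.3·20.3·0.28] = 979.07 + 532.331 = 1511.4.
Because errors are independent across components, Cov(Tᵢ,Tⱼ) = Cov(Xᵢ,Xⱼ); the off-diagonal part of the true-score variance is the same as above.
True-score variance = [23.7²·0.73 + 2.3²·0.94 + 20.3²·0.57] + 532.331 = 649.898 + 532.331 = 1182.23.
Reliability = 1182.23 / 1511.4 = 0.7822.

0.7822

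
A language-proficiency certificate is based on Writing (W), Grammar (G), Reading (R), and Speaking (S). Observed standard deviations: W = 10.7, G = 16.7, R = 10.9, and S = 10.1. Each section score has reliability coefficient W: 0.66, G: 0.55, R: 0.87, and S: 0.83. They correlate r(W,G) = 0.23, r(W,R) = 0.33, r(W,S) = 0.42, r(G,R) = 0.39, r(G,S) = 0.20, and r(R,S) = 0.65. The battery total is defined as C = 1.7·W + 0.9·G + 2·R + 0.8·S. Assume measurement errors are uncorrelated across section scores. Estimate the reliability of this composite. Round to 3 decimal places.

Var(C) = 1.7²·10.7² + 0.9²·16.7² + 2²·10.9² + 0.8²·10.1² + 2·[1.53·10.7·16.7·0.23 + 3.4·10.7·10.9·0.33 + 1.36·10.7·10.1·0.42 + 1.8·16.7·10.9·0.39 + 0.72·16.7·10.1·0.20 + 1.6·10.9·10.1·0.65] = 1097.3 + 1044.07 = 2141.38.
Because errors are independent across components, Cov(Tᵢ,Tⱼ) = Cov(Xᵢ,Xⱼ); the off-diagonal part of the true-score variance is the same as above.
True-score variance = [1.7²·10.7²·0.66 + 0.9²·16.7²·0.55 + 2²·10.9²·0.87 + 0.8²·10.1²·0.83] + 1044.07 = 810.27 + 1044.07 = 1854.34.
Reliability = 1854.34 / 2141.38 = 0.866.

0.866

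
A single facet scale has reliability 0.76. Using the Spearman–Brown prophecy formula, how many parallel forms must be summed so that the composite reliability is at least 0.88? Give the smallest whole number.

k ≥ ρ*(1−ρ₁)/(ρ₁(1−ρ*)) = 0.88·0.24 / (0.76·0.12) = 2.316.
Smallest integer k = 3.

3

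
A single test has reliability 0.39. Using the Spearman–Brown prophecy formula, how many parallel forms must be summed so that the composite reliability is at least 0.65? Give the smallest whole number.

k ≥ ρ*(1−ρ₁)/(ρ₁(1−ρ*)) = 0.65·0.61 / (0.39·0.35) = 2.905.
Smallest integer k = 3.

3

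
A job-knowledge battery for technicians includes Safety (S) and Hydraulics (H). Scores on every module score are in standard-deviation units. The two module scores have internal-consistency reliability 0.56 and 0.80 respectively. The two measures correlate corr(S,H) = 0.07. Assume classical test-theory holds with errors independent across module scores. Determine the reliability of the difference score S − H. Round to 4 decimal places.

Var(S−H) = 1 + 1 − 2·0.07 = 2 − 0.14 = 1.86.
Under uncorrelated errors the observed covariances equal the true-score covariances, so only the own-variance terms attenuate.
True-score variance = [0.56 + 0.80] − 0.14 = 1.36 − 0.14 = 1.22.
Reliability = 1.22 / 1.86 = 0.6559.

0.6559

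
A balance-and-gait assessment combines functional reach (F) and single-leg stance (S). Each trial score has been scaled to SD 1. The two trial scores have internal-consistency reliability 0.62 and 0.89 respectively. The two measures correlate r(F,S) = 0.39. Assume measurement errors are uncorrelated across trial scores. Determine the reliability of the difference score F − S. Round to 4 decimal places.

0.5984

Var(F−S) = 1 + 1 − 2·0.39 = 2 − 0.78 = 1.22.
Under uncorrelated errors the observed covariances equal the true-score covariances, so only the own-variance terms attenuate.
True-score variance = [0.62 + 0.89] − 0.78 = 1.51 − 0.78 = 0.73.
Reliability = 0.73 / 1.22 = 0.5984.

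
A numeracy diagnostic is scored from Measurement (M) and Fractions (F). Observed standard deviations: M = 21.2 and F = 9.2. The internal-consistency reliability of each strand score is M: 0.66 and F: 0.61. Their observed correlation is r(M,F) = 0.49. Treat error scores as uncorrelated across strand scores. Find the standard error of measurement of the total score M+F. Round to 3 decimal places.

Var(total) = 534.08 + 191.139 = 725.219.
True-score variance = 348.261 + 191.139 = 539.4, so reliability = 0.7438.
Error variance = 725.219 − 539.4 = 185.819; SEM = √185.819 = 13.632.

13.632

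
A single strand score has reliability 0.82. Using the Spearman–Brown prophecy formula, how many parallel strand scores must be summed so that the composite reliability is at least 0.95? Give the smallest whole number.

k ≥ ρ*(1−ρ₁)/(ρ₁(1−ρ*)) = 0.95·0.18 / (0.82·0.05) = 4.171.
Smallest integer k = 5.

5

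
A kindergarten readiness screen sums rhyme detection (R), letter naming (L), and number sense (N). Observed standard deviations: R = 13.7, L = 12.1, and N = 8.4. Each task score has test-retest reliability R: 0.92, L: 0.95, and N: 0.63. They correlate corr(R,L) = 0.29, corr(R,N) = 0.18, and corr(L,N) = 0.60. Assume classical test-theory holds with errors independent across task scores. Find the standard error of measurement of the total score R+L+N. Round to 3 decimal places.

Var(total) = 404.66 + 259.543 = 664.203.
True-score variance = 356.217 + 259.543 = 615.76, so reliability = 0.9271.
Error variance = 664.203 − 615.76 = 48.4429; SEM = √48.4429 = 6.960.

6.960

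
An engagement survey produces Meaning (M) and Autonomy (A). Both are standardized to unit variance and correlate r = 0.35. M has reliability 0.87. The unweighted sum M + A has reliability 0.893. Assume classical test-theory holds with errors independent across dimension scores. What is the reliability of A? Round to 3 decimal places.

Var(M+A) = 2 + 2·0.35 = 2.700.
True-score variance = ρ_M + ρ_A + 2·0.35, so 0.893 = (0.87 + ρ_A + 0.70) / 2.700.
ρ_A = 0.893·2.700 − 0.87 − 0.70 = 0.841.

0.841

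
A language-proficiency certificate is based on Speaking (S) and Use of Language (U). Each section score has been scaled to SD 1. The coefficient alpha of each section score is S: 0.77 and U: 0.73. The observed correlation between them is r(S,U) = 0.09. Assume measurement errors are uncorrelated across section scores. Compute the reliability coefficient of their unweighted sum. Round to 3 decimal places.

0.771

Var(S+U) = 2 + 2·[0.09] = 2 + 0.18 = 2.18.
Under uncorrelated errors the observed covariances equal the true-score covariances, so only the own-variance terms attenuate.
True-score variance = [0.77 + 0.73] + 0.18 = 1.5 + 0.18 = 1.68.
Reliability = 1.68 / 2.18 = 0.771.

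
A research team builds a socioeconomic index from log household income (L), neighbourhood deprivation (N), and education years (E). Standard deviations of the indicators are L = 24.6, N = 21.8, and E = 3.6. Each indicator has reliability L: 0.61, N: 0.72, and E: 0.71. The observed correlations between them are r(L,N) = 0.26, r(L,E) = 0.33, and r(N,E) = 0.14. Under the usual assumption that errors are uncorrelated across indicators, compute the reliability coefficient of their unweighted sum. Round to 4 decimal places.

0.7433

Var(L+N+E) = 24.6² + 21.8² + 3.6² + 2·[24.6·21.8·0.26 + 24.6·3.6·0.33 + 21.8·3.6·0.14] = 1093.36 + 359.29 = 1452.65.
With uncorrelated errors the cross-covariances are all true-score covariance, so they carry over unchanged; only the diagonal terms shrink to ρᵢσᵢ².
True-score variance = [24.6²·0.61 + 21.8²·0.72 + 3.6²·0.71] + 359.29 = 720.522 + 359.29 = 1079.81.
Reliability = 1079.81 / 1452.65 = 0.7433.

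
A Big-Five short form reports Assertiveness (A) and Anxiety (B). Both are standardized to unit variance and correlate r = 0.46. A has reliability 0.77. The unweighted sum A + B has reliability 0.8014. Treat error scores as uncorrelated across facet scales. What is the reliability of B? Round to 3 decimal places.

0.650

Var(A+B) = 2 + 2·0.46 = 2.920.
True-score variance = ρ_A + ρ_B + 2·0.46, so 0.8014 = (0.77 + ρ_B + 0.92) / 2.920.
ρ_B = 0.8014·2.920 − 0.77 − 0.92 = 0.650.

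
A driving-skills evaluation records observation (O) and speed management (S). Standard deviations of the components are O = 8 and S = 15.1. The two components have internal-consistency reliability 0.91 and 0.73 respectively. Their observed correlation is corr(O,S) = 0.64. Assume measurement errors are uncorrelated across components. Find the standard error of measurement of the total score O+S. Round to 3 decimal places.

8.205

Var(total) = 292.01 + 154.624 = 446.634.
True-score variance = 224.687 + 154.624 = 379.311, so reliability = 0.8493.
Error variance = 446.634 − 379.311 = 67.3227; SEM = √67.3227 = 8.205.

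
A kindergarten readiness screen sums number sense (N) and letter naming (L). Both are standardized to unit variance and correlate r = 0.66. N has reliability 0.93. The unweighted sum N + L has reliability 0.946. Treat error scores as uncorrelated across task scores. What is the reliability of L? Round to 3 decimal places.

0.891

Var(N+L) = 2 + 2·0.66 = 3.320.
True-score variance = ρ_N + ρ_L + 2·0.66, so 0.946 = (0.93 + ρ_L + 1.32) / 3.320.
ρ_L = 0.946·3.320 − 0.93 − 1.32 = 0.891.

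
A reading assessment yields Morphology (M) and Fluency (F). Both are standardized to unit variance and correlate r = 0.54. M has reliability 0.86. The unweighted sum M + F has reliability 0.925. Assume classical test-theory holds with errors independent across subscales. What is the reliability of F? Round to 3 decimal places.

0.909

Var(M+F) = 2 + 2·0.54 = 3.080.
True-score variance = ρ_M + ρ_F + 2·0.54, so 0.925 = (0.86 + ρ_F + 1.08) / 3.080.
ρ_F = 0.925·3.080 − 0.86 − 1.08 = 0.909.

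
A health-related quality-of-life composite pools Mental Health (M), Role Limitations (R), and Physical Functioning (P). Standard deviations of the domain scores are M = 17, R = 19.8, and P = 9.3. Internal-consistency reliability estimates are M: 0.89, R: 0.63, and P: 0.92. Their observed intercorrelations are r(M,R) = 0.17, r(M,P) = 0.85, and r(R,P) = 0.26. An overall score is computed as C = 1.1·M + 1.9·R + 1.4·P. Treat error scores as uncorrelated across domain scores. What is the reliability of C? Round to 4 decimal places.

Var(C) = 1.1²·17² + 1.9²·19.8² + 1.4²·9.3² + 2·[2.09·17·19.8·0.17 + 1.54·17·9.3·0.85 + 2.66·19.8·9.3·0.26] = 1934.47 + 907.796 = 2842.27.
Under uncorrelated errors the observed covariances equal the true-score covariances, so only the own-variance terms attenuate.
True-score variance = [1.1²·17²·0.89 + 1.9²·19.8²·0.63 + 1.4²·9.3²·0.92] + 907.796 = 1358.8 + 907.796 = 2266.6.
Reliability = 2266.6 / 2842.27 = 0.7975.

0.7975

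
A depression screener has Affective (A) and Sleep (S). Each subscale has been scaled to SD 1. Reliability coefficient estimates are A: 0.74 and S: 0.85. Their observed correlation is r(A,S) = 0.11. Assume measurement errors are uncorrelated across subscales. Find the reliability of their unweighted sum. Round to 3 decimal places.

Var(A+S) = 2 + 2·[0.11] = 2 + 0.22 = 2.22.
With uncorrelated errors the cross-covariances are all true-score covariance, so they carry over unchanged; only the diagonal terms shrink to ρᵢσᵢ².
True-score variance = [0.74 + 0.85] + 0.22 = 1.59 + 0.22 = 1.81.
Reliability = 1.81 / 2.22 = 0.815.

0.815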